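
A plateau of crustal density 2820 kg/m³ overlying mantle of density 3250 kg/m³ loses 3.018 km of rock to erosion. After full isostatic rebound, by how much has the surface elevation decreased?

0.399 km

Rebound u = e ρ_c/ρ_m = 3.018 km × 2820/3250 = 2.619 km.
Net surface drop = e − u = 3.018 km − 2.619 km = e (ρ_m − ρ_c)/ρ_m = 0.399 km.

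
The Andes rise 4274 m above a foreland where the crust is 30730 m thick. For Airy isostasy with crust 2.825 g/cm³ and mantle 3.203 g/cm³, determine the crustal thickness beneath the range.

66900 m

Root depth r = h ρ_c / (ρ_m − ρ_c) = 4274 m × 2.825 / 0.378 = 31940 m.
Total thickness = T + h + r = 30730 m + 4274 m + 31940 m = 66900 m.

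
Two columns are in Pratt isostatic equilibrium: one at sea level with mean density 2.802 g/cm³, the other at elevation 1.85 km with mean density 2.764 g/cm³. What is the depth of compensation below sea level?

135 km

ρ_ref D = ρ (D + h) → D (ρ_ref − ρ) = ρ h.
D = ρ h/(ρ_ref − ρ) = 2.764 × 1.85 km/(2.802 − 2.764) = 135 km.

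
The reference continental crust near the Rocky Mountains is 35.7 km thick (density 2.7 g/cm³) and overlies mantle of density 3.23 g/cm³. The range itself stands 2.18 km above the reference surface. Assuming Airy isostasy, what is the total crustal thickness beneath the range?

Root depth r = h ρ_c / (ρ_m − ρ_c) = 2.18 km × 2.7 / 0.53 = 11.11 km.
Total thickness = T + h + r = 35.7 km + 2.18 km + 11.11 km = 49 km.

49 km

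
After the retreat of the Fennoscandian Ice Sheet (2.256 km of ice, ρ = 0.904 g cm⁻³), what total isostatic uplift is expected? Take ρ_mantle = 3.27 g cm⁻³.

0.624 km

Removing the load lets mantle flow back in; uplift u satisfies ρ_ice t = ρ_m u.
u = t ρ_ice/ρ_m = 2.256 km × 0.904/3.27 = 0.624 km.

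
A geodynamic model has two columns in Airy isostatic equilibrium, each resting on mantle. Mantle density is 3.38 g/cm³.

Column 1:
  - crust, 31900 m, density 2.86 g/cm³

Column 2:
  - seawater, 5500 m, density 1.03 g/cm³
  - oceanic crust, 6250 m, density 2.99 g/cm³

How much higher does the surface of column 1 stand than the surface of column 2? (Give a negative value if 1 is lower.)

363 m

For any compensation level in the mantle, the mantle terms cancel and isostasy reduces to e = (Σt_1 − Σt_2) − (Σ(ρt)_1 − Σ(ρt)_2) / ρ_m.
Σt_1 = 31900 m; Σt_2 = 11750 m; Σ(ρt)_1 = 91234; Σ(ρt)_2 = 24352.5 (in m·g/cm³).
e = (31900 − 11750) − (91234 − 24352.5) / 3.38 = 363 m.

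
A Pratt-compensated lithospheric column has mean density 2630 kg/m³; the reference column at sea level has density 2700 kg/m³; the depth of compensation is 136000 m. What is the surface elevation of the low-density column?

3620 m

ρ_ref D = ρ (D + h) → h = D (ρ_ref − ρ)/ρ.
h = 136000 m × (2700 − 2630)/2630 = 3620 m.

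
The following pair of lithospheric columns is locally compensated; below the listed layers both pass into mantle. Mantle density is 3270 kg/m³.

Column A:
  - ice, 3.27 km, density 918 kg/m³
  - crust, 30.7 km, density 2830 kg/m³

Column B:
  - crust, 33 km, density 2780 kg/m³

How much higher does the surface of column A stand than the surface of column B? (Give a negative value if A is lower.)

1.54 km

For any compensation level in the mantle, the mantle terms cancel and isostasy reduces to e = (Σt_A − Σt_B) − (Σ(ρt)_A − Σ(ρt)_B) / ρ_m.
Σt_A = 33.97 km; Σt_B = 33 km; Σ(ρt)_A = 89882.86; Σ(ρt)_B = 91740 (in km·kg/m³).
e = (33.97 − 33) − (89882.86 − 91740) / 3270 = 1.54 km.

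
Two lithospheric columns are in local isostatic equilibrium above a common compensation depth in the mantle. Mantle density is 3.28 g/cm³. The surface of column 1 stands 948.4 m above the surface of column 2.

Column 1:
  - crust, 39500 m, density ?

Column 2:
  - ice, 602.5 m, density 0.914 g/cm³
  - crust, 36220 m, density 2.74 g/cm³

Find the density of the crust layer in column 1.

2.67 g/cm³

Take the compensation level at the base of the deeper column (depth z_c below the surface of column 1) and equate Σ ρ_i t_i down to z_c; mantle fills any gap and the z_c terms cancel.
Column 1: 39500×ρ + (z_c − 39500)×3.28
Column 2: 948.4×0 + 602.5×0.914 + 36220×2.74 + (z_c − 948.4 − 36822.5)×3.28
The z_c×3.28 term appears on both sides and cancels. Collect the known terms of each column as K = Σ(ρt)_known − 3.28 × (depth of known layers): K_1 = 0 − 3.28×39500 = −129560; K_2 = 99793.485 − 3.28×(948.4 + 36822.5) = −24095.067.
Balance: K_1 + 39500×ρ = K_2, so ρ = (K_2 − K_1)/39500 = 105465/39500 = 2.67 g/cm³.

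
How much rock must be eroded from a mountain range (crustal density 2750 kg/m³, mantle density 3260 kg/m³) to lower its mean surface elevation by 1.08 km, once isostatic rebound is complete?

6.9 km

Net drop Δ = e − u = e − e ρ_c/ρ_m = e (ρ_m − ρ_c)/ρ_m.
e = Δ ρ_m/(ρ_m − ρ_c) = 1.08 km × 3260/510 = 6.9 km.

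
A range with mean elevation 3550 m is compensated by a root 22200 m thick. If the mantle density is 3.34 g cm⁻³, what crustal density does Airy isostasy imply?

ρ_c h = (ρ_m − ρ_c) r → ρ_c (h + r) = ρ_m r → ρ_c = ρ_m r / (h + r).
ρ_c = 3.34 × 22200 m / (3550 m + 22200 m) = 2.88 g cm⁻³.

2.88 g cm⁻³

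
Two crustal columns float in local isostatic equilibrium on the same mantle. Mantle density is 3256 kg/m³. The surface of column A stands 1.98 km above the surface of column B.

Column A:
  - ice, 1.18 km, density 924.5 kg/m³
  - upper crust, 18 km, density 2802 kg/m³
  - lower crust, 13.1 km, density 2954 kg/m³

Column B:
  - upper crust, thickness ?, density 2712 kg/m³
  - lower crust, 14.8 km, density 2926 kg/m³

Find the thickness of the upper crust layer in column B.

6.52 km

Take the compensation level at the base of the deeper column (depth z_c below the surface of column A) and equate Σ ρ_i t_i down to z_c; mantle fills any gap and the z_c terms cancel.
Column A: 1.18×924.5 + 18×2802 + 13.1×2954 + (z_c − 32.28)×3256
Column B: 1.98×0 + x×2712 + 14.8×2926 + (z_c − 1.98 − 14.8 − x)×3256
The z_c×3256 term appears on both sides and cancels. Collect the known terms of each column as K = Σ(ρt)_known − 3256 × (depth of known layers): K_A = 90224.31 − 3256×32.28 = −14879.37; K_B = 43304.8 − 3256×(1.98 + 14.8) = −11330.88.
Balance: K_A = K_B − x×(3256 − 2712), so x = (K_B − K_A)/(3256 − 2712) = 3548.49/544 = 6.52 km.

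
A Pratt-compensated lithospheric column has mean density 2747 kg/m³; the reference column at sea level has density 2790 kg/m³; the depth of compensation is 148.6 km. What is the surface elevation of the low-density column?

ρ_ref D = ρ (D + h) → h = D (ρ_ref − ρ)/ρ.
h = 148.6 km × (2790 − 2747)/2747 = 2.33 km.

2.33 km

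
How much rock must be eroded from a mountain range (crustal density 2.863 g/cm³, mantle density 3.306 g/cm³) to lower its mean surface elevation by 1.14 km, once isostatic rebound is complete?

8.51 km

Net drop Δ = e − u = e − e ρ_c/ρ_m = e (ρ_m − ρ_c)/ρ_m.
e = Δ ρ_m/(ρ_m − ρ_c) = 1.14 km × 3.306/0.443 = 8.51 km.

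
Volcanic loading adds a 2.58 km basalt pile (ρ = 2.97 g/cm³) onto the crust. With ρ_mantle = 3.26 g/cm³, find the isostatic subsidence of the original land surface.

Subaerial loading: s = t ρ_load / ρ_m.
s = 2.58 km × 2.97/3.26 = 2.35 km.

2.35 km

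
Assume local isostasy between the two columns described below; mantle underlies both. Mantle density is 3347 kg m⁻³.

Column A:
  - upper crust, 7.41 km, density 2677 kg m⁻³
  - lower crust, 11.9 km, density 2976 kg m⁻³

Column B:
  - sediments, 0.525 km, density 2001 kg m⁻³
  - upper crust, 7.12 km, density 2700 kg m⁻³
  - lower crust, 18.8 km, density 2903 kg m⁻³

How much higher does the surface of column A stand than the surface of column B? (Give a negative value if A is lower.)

For any compensation level in the mantle, the mantle terms cancel and isostasy reduces to e = (Σt_A − Σt_B) − (Σ(ρt)_A − Σ(ρt)_B) / ρ_m.
Σt_A = 19.31 km; Σt_B = 26.445 km; Σ(ρt)_A = 55250.97; Σ(ρt)_B = 74850.925 (in km·kg m⁻³).
e = (19.31 − 26.445) − (55250.97 − 74850.925) / 3347 = −1.28 km.

−1.28 km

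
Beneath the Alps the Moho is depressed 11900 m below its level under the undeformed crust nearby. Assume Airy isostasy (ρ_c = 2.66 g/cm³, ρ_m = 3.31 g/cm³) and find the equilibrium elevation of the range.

2910 m

Balancing pressure at the compensation depth: ρ_c h = (ρ_m − ρ_c) r.
h = r (ρ_m − ρ_c) / ρ_c = 11900 m × (3.31 − 2.66) / 2.66 = 2910 m.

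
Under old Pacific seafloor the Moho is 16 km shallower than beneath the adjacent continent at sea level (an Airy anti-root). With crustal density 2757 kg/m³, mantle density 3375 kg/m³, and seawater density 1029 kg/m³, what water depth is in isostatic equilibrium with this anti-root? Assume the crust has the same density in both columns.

5.72 km

Replacing a thickness d of crust by seawater at the top must be balanced by replacing crust with mantle at the base: d (ρ_c − ρ_w) = a (ρ_m − ρ_c).
d = a (ρ_m − ρ_c)/(ρ_c − ρ_w) = 16 km × 618/1728 = 5.72 km.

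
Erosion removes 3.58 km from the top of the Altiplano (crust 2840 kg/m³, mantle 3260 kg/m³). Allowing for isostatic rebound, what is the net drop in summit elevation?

0.461 km

Rebound u = e ρ_c/ρ_m = 3.58 km × 2840/3260 = 3.119 km.
Net surface drop = e − u = 3.58 km − 3.119 km = e (ρ_m − ρ_c)/ρ_m = 0.461 km.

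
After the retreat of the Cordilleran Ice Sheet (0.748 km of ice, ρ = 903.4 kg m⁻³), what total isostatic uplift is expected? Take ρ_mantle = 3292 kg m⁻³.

0.205 km

Removing the load lets mantle flow back in; uplift u satisfies ρ_ice t = ρ_m u.
u = t ρ_ice/ρ_m = 0.748 km × 903.4/3292 = 0.205 km.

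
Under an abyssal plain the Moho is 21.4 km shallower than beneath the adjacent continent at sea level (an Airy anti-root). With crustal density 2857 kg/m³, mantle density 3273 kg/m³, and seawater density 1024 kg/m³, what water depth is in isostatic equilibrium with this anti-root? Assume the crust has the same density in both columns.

Replacing a thickness d of crust by seawater at the top must be balanced by replacing crust with mantle at the base: d (ρ_c − ρ_w) = a (ρ_m − ρ_c).
d = a (ρ_m − ρ_c)/(ρ_c − ρ_w) = 21.4 km × 416/1833 = 4.86 km.

4.86 km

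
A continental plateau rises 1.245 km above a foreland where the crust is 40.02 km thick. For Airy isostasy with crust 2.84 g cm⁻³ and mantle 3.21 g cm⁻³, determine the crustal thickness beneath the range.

50.8 km

Root depth r = h ρ_c / (ρ_m − ρ_c) = 1.245 km × 2.84 / 0.37 = 9.556 km.
Total thickness = T + h + r = 40.02 km + 1.245 km + 9.556 km = 50.8 km.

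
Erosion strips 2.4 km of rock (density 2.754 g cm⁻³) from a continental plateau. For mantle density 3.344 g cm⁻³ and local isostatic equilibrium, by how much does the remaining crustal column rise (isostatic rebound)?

Unloading: uplift u = e ρ_c/ρ_m = 2.4 km × 2.754/3.344 = 1.98 km.

1.98 km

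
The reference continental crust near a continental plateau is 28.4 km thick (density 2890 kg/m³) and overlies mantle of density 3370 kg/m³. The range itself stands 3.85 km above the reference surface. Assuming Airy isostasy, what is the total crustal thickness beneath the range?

Root depth r = h ρ_c / (ρ_m − ρ_c) = 3.85 km × 2890 / 480 = 23.18 km.
Total thickness = T + h + r = 28.4 km + 3.85 km + 23.18 km = 55.4 km.

55.4 km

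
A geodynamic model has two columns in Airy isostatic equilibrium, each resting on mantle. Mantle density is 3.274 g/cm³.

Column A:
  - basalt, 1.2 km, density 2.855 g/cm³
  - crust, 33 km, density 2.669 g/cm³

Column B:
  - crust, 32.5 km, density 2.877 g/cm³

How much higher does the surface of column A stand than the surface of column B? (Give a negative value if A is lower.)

For any compensation level in the mantle, the mantle terms cancel and isostasy reduces to e = (Σt_A − Σt_B) − (Σ(ρt)_A − Σ(ρt)_B) / ρ_m.
Σt_A = 34.2 km; Σt_B = 32.5 km; Σ(ρt)_A = 91.503; Σ(ρt)_B = 93.5025 (in km·g/cm³).
e = (34.2 − 32.5) − (91.503 − 93.5025) / 3.274 = 2.31 km.

2.31 km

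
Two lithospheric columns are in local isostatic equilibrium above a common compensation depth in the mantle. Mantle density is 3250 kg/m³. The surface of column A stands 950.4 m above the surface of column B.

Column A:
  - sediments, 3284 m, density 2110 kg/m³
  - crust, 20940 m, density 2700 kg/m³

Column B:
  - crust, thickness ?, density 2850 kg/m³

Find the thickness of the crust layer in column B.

30400 m

Take the compensation level at the base of the deeper column (depth z_c below the surface of column A) and equate Σ ρ_i t_i down to z_c; mantle fills any gap and the z_c terms cancel.
Column A: 3284×2110 + 20940×2700 + (z_c − 24224)×3250
Column B: 950.4×0 + x×2850 + (z_c − 950.4 − 0 − x)×3250
The z_c×3250 term appears on both sides and cancels. Collect the known terms of each column as K = Σ(ρt)_known − 3250 × (depth of known layers): K_A = 63467240 − 3250×24224 = −15260760; K_B = 0 − 3250×(950.4 + 0) = −3088800.
Balance: K_A = K_B − x×(3250 − 2850), so x = (K_B − K_A)/(3250 − 2850) = 12172000/400 = 30400 m.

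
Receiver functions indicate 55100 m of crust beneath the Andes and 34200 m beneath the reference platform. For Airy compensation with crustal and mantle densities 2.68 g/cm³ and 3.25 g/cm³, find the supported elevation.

Excess crust Δ = 55100 m − 34200 m = 20900 m, split between elevation h and root r with h + r = Δ.
Airy balance ρ_c h = (ρ_m − ρ_c) r gives r = h ρ_c/(ρ_m − ρ_c), so h (1 + ρ_c/(ρ_m − ρ_c)) = Δ, i.e. h = Δ (ρ_m − ρ_c)/ρ_m.
h = 20900 m × 0.57/3.25 = 3670 m.

3670 m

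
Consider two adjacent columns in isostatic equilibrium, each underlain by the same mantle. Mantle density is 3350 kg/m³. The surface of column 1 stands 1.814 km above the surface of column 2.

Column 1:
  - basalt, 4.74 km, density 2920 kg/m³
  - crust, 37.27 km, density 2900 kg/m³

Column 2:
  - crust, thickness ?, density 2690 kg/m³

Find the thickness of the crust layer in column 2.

19.3 km

Take the compensation level at the base of the deeper column (depth z_c below the surface of column 1) and equate Σ ρ_i t_i down to z_c; mantle fills any gap and the z_c terms cancel.
Column 1: 4.74×2920 + 37.27×2900 + (z_c − 42.01)×3350
Column 2: 1.814×0 + x×2690 + (z_c − 1.814 − 0 − x)×3350
The z_c×3350 term appears on both sides and cancels. Collect the known terms of each column as K = Σ(ρt)_known − 3350 × (depth of known layers): K_1 = 121923.8 − 3350×42.01 = −18809.7; K_2 = 0 − 3350×(1.814 + 0) = −6076.9.
Balance: K_1 = K_2 − x×(3350 − 2690), so x = (K_2 − K_1)/(3350 − 2690) = 12732.8/660 = 19.3 km.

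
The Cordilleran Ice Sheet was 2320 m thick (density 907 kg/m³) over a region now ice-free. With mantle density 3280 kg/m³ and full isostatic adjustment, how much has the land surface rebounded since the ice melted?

Removing the load lets mantle flow back in; uplift u satisfies ρ_ice t = ρ_m u.
u = t ρ_ice/ρ_m = 2320 m × 907/3280 = 642 m.

642 m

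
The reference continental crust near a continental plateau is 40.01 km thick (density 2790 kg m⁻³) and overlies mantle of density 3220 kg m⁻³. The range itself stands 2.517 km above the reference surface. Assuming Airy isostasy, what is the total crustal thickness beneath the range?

58.9 km

Root depth r = h ρ_c / (ρ_m − ρ_c) = 2.517 km × 2790 / 430 = 16.33 km.
Total thickness = T + h + r = 40.01 km + 2.517 km + 16.33 km = 58.9 km.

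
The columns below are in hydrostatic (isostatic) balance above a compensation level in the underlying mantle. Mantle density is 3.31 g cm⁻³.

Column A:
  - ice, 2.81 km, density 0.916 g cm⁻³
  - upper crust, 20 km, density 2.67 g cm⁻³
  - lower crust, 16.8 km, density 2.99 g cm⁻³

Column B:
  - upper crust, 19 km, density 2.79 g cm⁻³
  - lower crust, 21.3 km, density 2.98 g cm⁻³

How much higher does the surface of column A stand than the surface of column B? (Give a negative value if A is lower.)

For any compensation level in the mantle, the mantle terms cancel and isostasy reduces to e = (Σt_A − Σt_B) − (Σ(ρt)_A − Σ(ρt)_B) / ρ_m.
Σt_A = 39.61 km; Σt_B = 40.3 km; Σ(ρt)_A = 106.20596; Σ(ρt)_B = 116.484 (in km·g cm⁻³).
e = (39.61 − 40.3) − (106.20596 − 116.484) / 3.31 = 2.42 km.

2.42 km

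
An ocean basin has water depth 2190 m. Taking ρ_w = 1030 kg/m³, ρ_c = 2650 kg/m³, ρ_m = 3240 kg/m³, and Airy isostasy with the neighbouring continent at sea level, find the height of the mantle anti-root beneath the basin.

6010 m

By Archimedes' principle applied to the lithosphere: replacing crust with seawater at the top is compensated by replacing crust with mantle at the base: d (ρ_c − ρ_w) = a (ρ_m − ρ_c).
a = d (ρ_c − ρ_w)/(ρ_m − ρ_c) = 2190 m × 1620/590 = 6010 m.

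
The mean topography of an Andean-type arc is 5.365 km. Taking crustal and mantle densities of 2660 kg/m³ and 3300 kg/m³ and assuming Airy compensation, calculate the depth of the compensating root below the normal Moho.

In Airy isostatic equilibrium: the weight of the topography is balanced by the buoyancy of the root, ρ_c h = (ρ_m − ρ_c) r.
r = h · ρ_c / (ρ_m − ρ_c) = 5.365 km × 2660 / (3300 − 2660) = 22.3 km.

22.3 km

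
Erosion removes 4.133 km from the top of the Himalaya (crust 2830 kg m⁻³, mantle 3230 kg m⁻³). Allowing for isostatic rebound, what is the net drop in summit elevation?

Rebound u = e ρ_c/ρ_m = 4.133 km × 2830/3230 = 3.621 km.
Net surface drop = e − u = 4.133 km − 3.621 km = e (ρ_m − ρ_c)/ρ_m = 0.512 km.

0.512 km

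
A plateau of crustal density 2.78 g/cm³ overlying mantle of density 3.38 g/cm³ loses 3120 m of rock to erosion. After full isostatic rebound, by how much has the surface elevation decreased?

554 m

Rebound u = e ρ_c/ρ_m = 3120 m × 2.78/3.38 = 2566 m.
Net surface drop = e − u = 3120 m − 2566 m = e (ρ_m − ρ_c)/ρ_m = 554 m.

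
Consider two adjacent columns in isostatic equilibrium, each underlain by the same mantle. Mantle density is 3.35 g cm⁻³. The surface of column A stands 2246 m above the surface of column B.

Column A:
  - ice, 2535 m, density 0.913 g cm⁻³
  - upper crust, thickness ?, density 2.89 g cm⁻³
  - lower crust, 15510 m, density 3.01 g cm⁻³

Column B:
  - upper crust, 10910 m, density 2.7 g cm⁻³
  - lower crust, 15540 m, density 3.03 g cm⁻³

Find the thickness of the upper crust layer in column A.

Take the compensation level at the base of the deeper column (depth z_c below the surface of column A) and equate Σ ρ_i t_i down to z_c; mantle fills any gap and the z_c terms cancel.
Column A: 2535×0.913 + x×2.89 + 15510×3.01 + (z_c − 18045 − x)×3.35
Column B: 2246×0 + 10910×2.7 + 15540×3.03 + (z_c − 2246 − 26450)×3.35
The z_c×3.35 term appears on both sides and cancels. Collect the known terms of each column as K = Σ(ρt)_known − 3.35 × (depth of known layers): K_A = 48999.555 − 3.35×18045 = −11451.195; K_B = 76543.2 − 3.35×(2246 + 26450) = −19588.4.
Balance: K_A − x×(3.35 − 2.89) = K_B, so x = (K_A − K_B)/(3.35 − 2.89) = 8137.2/0.46 = 17700 m.

17700 m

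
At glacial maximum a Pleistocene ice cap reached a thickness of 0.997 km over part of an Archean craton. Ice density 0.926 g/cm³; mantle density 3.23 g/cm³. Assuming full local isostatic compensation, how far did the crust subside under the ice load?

For local isostatic compensation: the ice load ρ_ice t is balanced by mantle displaced below, ρ_m s.
s = t ρ_ice / ρ_m = 0.997 km × 0.926/3.23 = 0.286 km.

0.286 km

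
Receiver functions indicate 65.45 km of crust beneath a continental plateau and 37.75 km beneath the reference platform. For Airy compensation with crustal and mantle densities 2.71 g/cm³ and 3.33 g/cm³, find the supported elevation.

5.16 km

Excess crust Δ = 65.45 km − 37.75 km = 27.7 km, split between elevation h and root r with h + r = Δ.
Airy balance ρ_c h = (ρ_m − ρ_c) r gives r = h ρ_c/(ρ_m − ρ_c), so h (1 + ρ_c/(ρ_m − ρ_c)) = Δ, i.e. h = Δ (ρ_m − ρ_c)/ρ_m.
h = 27.7 km × 0.62/3.33 = 5.16 km.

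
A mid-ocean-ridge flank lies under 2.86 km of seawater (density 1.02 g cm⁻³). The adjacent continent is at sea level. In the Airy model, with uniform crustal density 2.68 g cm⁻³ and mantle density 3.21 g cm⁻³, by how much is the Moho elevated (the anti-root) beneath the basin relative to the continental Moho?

Isostatic balance requires: replacing crust with seawater at the top is compensated by replacing crust with mantle at the base: d (ρ_c − ρ_w) = a (ρ_m − ρ_c).
a = d (ρ_c − ρ_w)/(ρ_m − ρ_c) = 2.86 km × 1.66/0.53 = 8.96 km.

8.96 km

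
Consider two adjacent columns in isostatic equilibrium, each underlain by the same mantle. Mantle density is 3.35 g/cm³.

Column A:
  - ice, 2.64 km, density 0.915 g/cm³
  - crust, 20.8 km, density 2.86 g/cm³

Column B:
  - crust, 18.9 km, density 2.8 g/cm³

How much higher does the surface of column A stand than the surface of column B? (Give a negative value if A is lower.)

1.86 km

For any compensation level in the mantle, the mantle terms cancel and isostasy reduces to e = (Σt_A − Σt_B) − (Σ(ρt)_A − Σ(ρt)_B) / ρ_m.
Σt_A = 23.44 km; Σt_B = 18.9 km; Σ(ρt)_A = 61.9036; Σ(ρt)_B = 52.92 (in km·g/cm³).
e = (23.44 − 18.9) − (61.9036 − 52.92) / 3.35 = 1.86 km.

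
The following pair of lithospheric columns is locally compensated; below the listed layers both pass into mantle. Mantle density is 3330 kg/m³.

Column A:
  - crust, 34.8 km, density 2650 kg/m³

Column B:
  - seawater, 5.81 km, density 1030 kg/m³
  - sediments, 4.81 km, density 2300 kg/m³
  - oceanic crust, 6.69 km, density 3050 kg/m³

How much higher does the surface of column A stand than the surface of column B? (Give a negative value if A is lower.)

1.04 km

For any compensation level in the mantle, the mantle terms cancel and isostasy reduces to e = (Σt_A − Σt_B) − (Σ(ρt)_A − Σ(ρt)_B) / ρ_m.
Σt_A = 34.8 km; Σt_B = 17.31 km; Σ(ρt)_A = 92220; Σ(ρt)_B = 37451.8 (in km·kg/m³).
e = (34.8 − 17.31) − (92220 − 37451.8) / 3330 = 1.04 km.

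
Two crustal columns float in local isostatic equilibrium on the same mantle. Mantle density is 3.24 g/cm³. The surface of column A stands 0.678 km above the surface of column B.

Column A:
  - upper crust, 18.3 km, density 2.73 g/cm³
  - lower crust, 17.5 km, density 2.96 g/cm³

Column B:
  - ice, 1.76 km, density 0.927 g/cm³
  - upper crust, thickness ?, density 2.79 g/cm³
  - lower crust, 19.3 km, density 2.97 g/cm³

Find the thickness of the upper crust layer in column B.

Take the compensation level at the base of the deeper column (depth z_c below the surface of column A) and equate Σ ρ_i t_i down to z_c; mantle fills any gap and the z_c terms cancel.
Column A: 18.3×2.73 + 17.5×2.96 + (z_c − 35.8)×3.24
Column B: 0.678×0 + 1.76×0.927 + x×2.79 + 19.3×2.97 + (z_c − 0.678 − 21.06 − x)×3.24
The z_c×3.24 term appears on both sides and cancels. Collect the known terms of each column as K = Σ(ρt)_known − 3.24 × (depth of known layers): K_A = 101.759 − 3.24×35.8 = −14.233; K_B = 58.95252 − 3.24×(0.678 + 21.06) = −11.4786.
Balance: K_A = K_B − x×(3.24 − 2.79), so x = (K_B − K_A)/(3.24 − 2.79) = 2.7544/0.45 = 6.12 km.

6.12 km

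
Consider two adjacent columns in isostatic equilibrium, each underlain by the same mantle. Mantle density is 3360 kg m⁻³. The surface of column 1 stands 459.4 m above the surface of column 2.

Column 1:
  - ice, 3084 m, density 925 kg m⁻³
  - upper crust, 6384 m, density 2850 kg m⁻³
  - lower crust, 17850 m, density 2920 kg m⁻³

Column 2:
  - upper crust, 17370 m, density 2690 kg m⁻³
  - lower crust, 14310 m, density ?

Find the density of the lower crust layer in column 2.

2980 kg m⁻³

Take the compensation level at the base of the deeper column (depth z_c below the surface of column 1) and equate Σ ρ_i t_i down to z_c; mantle fills any gap and the z_c terms cancel.
Column 1: 3084×925 + 6384×2850 + 17850×2920 + (z_c − 27318)×3360
Column 2: 459.4×0 + 17370×2690 + 14310×ρ + (z_c − 459.4 − 31680)×3360
The z_c×3360 term appears on both sides and cancels. Collect the known terms of each column as K = Σ(ρt)_known − 3360 × (depth of known layers): K_1 = 73169100 − 3360×27318 = −18619380; K_2 = 46725300 − 3360×(459.4 + 31680) = −61263084.
Balance: K_1 = K_2 + 14310×ρ, so ρ = (K_1 − K_2)/14310 = 42643700/14310 = 2980 kg m⁻³.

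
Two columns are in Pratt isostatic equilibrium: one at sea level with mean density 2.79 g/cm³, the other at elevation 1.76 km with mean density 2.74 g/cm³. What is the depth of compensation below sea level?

96.4 km

ρ_ref D = ρ (D + h) → D (ρ_ref − ρ) = ρ h.
D = ρ h/(ρ_ref − ρ) = 2.74 × 1.76 km/(2.79 − 2.74) = 96.4 km.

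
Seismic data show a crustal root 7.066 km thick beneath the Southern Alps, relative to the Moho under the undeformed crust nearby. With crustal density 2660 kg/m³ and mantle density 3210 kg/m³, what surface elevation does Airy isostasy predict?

In Airy isostatic equilibrium: ρ_c h = (ρ_m − ρ_c) r.
h = r (ρ_m − ρ_c) / ρ_c = 7.066 km × (3210 − 2660) / 2660 = 1.46 km.

1.46 km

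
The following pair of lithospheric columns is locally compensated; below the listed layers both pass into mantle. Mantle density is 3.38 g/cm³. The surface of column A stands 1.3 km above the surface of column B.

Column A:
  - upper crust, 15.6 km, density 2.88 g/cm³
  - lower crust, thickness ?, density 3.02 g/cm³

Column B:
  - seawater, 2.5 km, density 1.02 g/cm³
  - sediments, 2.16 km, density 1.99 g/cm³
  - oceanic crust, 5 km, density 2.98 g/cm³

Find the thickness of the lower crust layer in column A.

20.8 km

Take the compensation level at the base of the deeper column (depth z_c below the surface of column A) and equate Σ ρ_i t_i down to z_c; mantle fills any gap and the z_c terms cancel.
Column A: 15.6×2.88 + x×3.02 + (z_c − 15.6 − x)×3.38
Column B: 1.3×0 + 2.5×1.02 + 2.16×1.99 + 5×2.98 + (z_c − 1.3 − 9.66)×3.38
The z_c×3.38 term appears on both sides and cancels. Collect the known terms of each column as K = Σ(ρt)_known − 3.38 × (depth of known layers): K_A = 44.928 − 3.38×15.6 = −7.8; K_B = 21.7484 − 3.38×(1.3 + 9.66) = −15.2964.
Balance: K_A − x×(3.38 − 3.02) = K_B, so x = (K_A − K_B)/(3.38 − 3.02) = 7.4964/0.36 = 20.8 km.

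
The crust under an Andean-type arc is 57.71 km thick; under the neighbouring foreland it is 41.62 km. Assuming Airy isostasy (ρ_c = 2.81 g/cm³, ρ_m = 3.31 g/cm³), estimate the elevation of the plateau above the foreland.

Excess crust Δ = 57.71 km − 41.62 km = 16.09 km, split between elevation h and root r with h + r = Δ.
Airy balance ρ_c h = (ρ_m − ρ_c) r gives r = h ρ_c/(ρ_m − ρ_c), so h (1 + ρ_c/(ρ_m − ρ_c)) = Δ, i.e. h = Δ (ρ_m − ρ_c)/ρ_m.
h = 16.09 km × 0.5/3.31 = 2.43 km.

2.43 km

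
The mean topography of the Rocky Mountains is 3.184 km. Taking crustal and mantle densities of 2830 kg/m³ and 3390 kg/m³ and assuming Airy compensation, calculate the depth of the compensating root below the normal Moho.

16.1 km

In Airy isostatic equilibrium: the weight of the topography is balanced by the buoyancy of the root, ρ_c h = (ρ_m − ρ_c) r.
r = h · ρ_c / (ρ_m − ρ_c) = 3.184 km × 2830 / (3390 − 2830) = 16.1 km.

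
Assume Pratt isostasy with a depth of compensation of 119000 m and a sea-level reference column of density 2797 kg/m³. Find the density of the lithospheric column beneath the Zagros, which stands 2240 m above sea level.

Pratt balance: ρ_ref D = ρ (D + h).
ρ = ρ_ref D/(D + h) = 2797 × 119000 m/(119000 m + 2240 m) = 2750 kg/m³.

2750 kg/m³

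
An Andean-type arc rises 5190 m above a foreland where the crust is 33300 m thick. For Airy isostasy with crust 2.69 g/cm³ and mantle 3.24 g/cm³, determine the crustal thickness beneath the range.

63900 m

Root depth r = h ρ_c / (ρ_m − ρ_c) = 5190 m × 2.69 / 0.55 = 25380 m.
Total thickness = T + h + r = 33300 m + 5190 m + 25380 m = 63900 m.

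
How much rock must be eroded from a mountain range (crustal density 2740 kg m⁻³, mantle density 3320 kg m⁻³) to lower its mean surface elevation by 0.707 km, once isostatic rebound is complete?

4.05 km

Net drop Δ = e − u = e − e ρ_c/ρ_m = e (ρ_m − ρ_c)/ρ_m.
e = Δ ρ_m/(ρ_m − ρ_c) = 0.707 km × 3320/580 = 4.05 km.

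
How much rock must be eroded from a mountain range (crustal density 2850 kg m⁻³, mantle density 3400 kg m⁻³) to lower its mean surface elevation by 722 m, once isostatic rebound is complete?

4460 m

Net drop Δ = e − u = e − e ρ_c/ρ_m = e (ρ_m − ρ_c)/ρ_m.
e = Δ ρ_m/(ρ_m − ρ_c) = 722 m × 3400/550 = 4460 m.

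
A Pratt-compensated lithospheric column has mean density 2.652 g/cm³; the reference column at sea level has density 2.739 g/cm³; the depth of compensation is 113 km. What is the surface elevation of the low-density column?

ρ_ref D = ρ (D + h) → h = D (ρ_ref − ρ)/ρ.
h = 113 km × (2.739 − 2.652)/2.652 = 3.71 km.

3.71 km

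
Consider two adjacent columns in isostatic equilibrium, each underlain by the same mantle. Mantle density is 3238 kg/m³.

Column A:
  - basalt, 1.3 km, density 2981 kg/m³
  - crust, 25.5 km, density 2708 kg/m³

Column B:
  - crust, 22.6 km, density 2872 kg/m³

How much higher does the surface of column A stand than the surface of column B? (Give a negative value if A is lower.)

1.72 km

For any compensation level in the mantle, the mantle terms cancel and isostasy reduces to e = (Σt_A − Σt_B) − (Σ(ρt)_A − Σ(ρt)_B) / ρ_m.
Σt_A = 26.8 km; Σt_B = 22.6 km; Σ(ρt)_A = 72929.3; Σ(ρt)_B = 64907.2 (in km·kg/m³).
e = (26.8 − 22.6) − (72929.3 − 64907.2) / 3238 = 1.72 km.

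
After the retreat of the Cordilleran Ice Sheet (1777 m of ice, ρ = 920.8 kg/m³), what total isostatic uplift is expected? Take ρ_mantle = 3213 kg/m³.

509 m

Removing the load lets mantle flow back in; uplift u satisfies ρ_ice t = ρ_m u.
u = t ρ_ice/ρ_m = 1777 m × 920.8/3213 = 509 m.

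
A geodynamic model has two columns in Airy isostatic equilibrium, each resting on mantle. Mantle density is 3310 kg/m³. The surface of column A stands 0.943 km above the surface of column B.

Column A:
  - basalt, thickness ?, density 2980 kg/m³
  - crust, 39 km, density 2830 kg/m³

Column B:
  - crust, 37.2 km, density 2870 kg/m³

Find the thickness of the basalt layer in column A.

2.33 km

Take the compensation level at the base of the deeper column (depth z_c below the surface of column A) and equate Σ ρ_i t_i down to z_c; mantle fills any gap and the z_c terms cancel.
Column A: x×2980 + 39×2830 + (z_c − 39 − x)×3310
Column B: 0.943×0 + 37.2×2870 + (z_c − 0.943 − 37.2)×3310
The z_c×3310 term appears on both sides and cancels. Collect the known terms of each column as K = Σ(ρt)_known − 3310 × (depth of known layers): K_A = 110370 − 3310×39 = −18720; K_B = 106764 − 3310×(0.943 + 37.2) = −19489.33.
Balance: K_A − x×(3310 − 2980) = K_B, so x = (K_A − K_B)/(3310 − 2980) = 769.33/330 = 2.33 km.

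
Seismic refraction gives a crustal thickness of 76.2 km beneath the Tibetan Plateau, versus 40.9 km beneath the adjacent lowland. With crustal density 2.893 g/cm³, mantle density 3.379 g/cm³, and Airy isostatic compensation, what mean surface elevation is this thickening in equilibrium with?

5.08 km

Excess crust Δ = 76.2 km − 40.9 km = 35.3 km, split between elevation h and root r with h + r = Δ.
Airy balance ρ_c h = (ρ_m − ρ_c) r gives r = h ρ_c/(ρ_m − ρ_c), so h (1 + ρ_c/(ρ_m − ρ_c)) = Δ, i.e. h = Δ (ρ_m − ρ_c)/ρ_m.
h = 35.3 km × 0.486/3.379 = 5.08 km.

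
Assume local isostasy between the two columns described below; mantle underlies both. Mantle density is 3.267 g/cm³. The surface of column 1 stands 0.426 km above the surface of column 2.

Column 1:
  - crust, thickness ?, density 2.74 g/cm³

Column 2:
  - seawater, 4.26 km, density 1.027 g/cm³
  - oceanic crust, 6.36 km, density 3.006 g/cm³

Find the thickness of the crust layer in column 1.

23.9 km

Take the compensation level at the base of the deeper column (depth z_c below the surface of column 1) and equate Σ ρ_i t_i down to z_c; mantle fills any gap and the z_c terms cancel.
Column 1: x×2.74 + (z_c − 0 − x)×3.267
Column 2: 0.426×0 + 4.26×1.027 + 6.36×3.006 + (z_c − 0.426 − 10.62)×3.267
The z_c×3.267 term appears on both sides and cancels. Collect the known terms of each column as K = Σ(ρt)_known − 3.267 × (depth of known layers): K_1 = 0 − 3.267×0 = 0; K_2 = 23.49318 − 3.267×(0.426 + 10.62) = −12.594102.
Balance: K_1 − x×(3.267 − 2.74) = K_2, so x = (K_1 − K_2)/(3.267 − 2.74) = 12.5941/0.527 = 23.9 km.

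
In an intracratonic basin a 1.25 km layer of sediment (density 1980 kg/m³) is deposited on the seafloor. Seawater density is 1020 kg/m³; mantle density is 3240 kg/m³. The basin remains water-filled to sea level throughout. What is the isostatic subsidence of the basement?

0.541 km

Submarine loading: the sediment displaces seawater, and the subsidence is in turn flooded, so s (ρ_m − ρ_w) = t (ρ_sed − ρ_w).
s = 1.25 km × (1980 − 1020) / (3240 − 1020) = 0.541 km.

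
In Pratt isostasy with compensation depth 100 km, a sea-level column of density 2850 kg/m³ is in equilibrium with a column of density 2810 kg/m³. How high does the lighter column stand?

1.42 km

ρ_ref D = ρ (D + h) → h = D (ρ_ref − ρ)/ρ.
h = 100 km × (2850 − 2810)/2810 = 1.42 km.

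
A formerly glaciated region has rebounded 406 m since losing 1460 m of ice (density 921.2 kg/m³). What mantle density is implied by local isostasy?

3310 kg/m³

ρ_m = ρ_ice t / u = 921.2 × 1460 m/406 m = 3310 kg/m³.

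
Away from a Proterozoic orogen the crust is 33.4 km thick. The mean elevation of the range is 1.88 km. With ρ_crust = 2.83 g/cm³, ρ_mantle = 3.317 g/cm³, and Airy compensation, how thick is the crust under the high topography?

Root depth r = h ρ_c / (ρ_m − ρ_c) = 1.88 km × 2.83 / 0.487 = 10.92 km.
Total thickness = T + h + r = 33.4 km + 1.88 km + 10.92 km = 46.2 km.

46.2 km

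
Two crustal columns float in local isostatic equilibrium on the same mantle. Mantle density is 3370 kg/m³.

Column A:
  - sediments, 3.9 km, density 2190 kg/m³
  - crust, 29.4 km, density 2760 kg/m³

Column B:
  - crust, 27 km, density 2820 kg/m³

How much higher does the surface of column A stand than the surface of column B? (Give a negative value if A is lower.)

2.28 km

For any compensation level in the mantle, the mantle terms cancel and isostasy reduces to e = (Σt_A − Σt_B) − (Σ(ρt)_A − Σ(ρt)_B) / ρ_m.
Σt_A = 33.3 km; Σt_B = 27 km; Σ(ρt)_A = 89685; Σ(ρt)_B = 76140 (in km·kg/m³).
e = (33.3 − 27) − (89685 − 76140) / 3370 = 2.28 km.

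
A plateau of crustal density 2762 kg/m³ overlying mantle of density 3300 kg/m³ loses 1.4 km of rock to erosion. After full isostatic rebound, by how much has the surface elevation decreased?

Rebound u = e ρ_c/ρ_m = 1.4 km × 2762/3300 = 1.172 km.
Net surface drop = e − u = 1.4 km − 1.172 km = e (ρ_m − ρ_c)/ρ_m = 0.228 km.

0.228 km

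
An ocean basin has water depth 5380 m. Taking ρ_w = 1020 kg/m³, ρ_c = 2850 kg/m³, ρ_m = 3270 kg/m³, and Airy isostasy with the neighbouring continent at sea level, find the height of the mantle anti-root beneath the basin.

23400 m

Balancing pressure at the compensation depth: replacing crust with seawater at the top is compensated by replacing crust with mantle at the base: d (ρ_c − ρ_w) = a (ρ_m − ρ_c).
a = d (ρ_c − ρ_w)/(ρ_m − ρ_c) = 5380 m × 1830/420 = 23400 m.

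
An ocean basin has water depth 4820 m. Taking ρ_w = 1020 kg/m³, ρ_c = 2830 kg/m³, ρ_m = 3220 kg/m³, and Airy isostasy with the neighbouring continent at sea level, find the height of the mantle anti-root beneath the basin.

22400 m

Balancing pressure at the compensation depth: replacing crust with seawater at the top is compensated by replacing crust with mantle at the base: d (ρ_c − ρ_w) = a (ρ_m − ρ_c).
a = d (ρ_c − ρ_w)/(ρ_m − ρ_c) = 4820 m × 1810/390 = 22400 m.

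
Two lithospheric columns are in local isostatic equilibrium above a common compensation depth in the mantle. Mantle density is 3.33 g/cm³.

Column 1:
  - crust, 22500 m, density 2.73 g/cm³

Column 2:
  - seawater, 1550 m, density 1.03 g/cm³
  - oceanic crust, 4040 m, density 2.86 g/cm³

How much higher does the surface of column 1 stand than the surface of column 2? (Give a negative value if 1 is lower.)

2410 m

For any compensation level in the mantle, the mantle terms cancel and isostasy reduces to e = (Σt_1 − Σt_2) − (Σ(ρt)_1 − Σ(ρt)_2) / ρ_m.
Σt_1 = 22500 m; Σt_2 = 5590 m; Σ(ρt)_1 = 61425; Σ(ρt)_2 = 13150.9 (in m·g/cm³).
e = (22500 − 5590) − (61425 − 13150.9) / 3.33 = 2410 m.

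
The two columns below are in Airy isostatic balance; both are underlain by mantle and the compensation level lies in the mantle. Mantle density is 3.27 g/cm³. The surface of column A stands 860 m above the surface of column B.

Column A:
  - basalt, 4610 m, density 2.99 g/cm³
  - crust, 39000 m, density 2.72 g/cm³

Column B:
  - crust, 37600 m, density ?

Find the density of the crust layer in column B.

2.74 g/cm³

Take the compensation level at the base of the deeper column (depth z_c below the surface of column A) and equate Σ ρ_i t_i down to z_c; mantle fills any gap and the z_c terms cancel.
Column A: 4610×2.99 + 39000×2.72 + (z_c − 43610)×3.27
Column B: 860×0 + 37600×ρ + (z_c − 860 − 37600)×3.27
The z_c×3.27 term appears on both sides and cancels. Collect the known terms of each column as K = Σ(ρt)_known − 3.27 × (depth of known layers): K_A = 119863.9 − 3.27×43610 = −22740.8; K_B = 0 − 3.27×(860 + 37600) = −125764.2.
Balance: K_A = K_B + 37600×ρ, so ρ = (K_A − K_B)/37600 = 103023/37600 = 2.74 g/cm³.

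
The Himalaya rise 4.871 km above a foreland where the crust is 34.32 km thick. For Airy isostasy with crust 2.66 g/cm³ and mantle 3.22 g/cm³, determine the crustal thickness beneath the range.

Root depth r = h ρ_c / (ρ_m − ρ_c) = 4.871 km × 2.66 / 0.56 = 23.14 km.
Total thickness = T + h + r = 34.32 km + 4.871 km + 23.14 km = 62.3 km.

62.3 km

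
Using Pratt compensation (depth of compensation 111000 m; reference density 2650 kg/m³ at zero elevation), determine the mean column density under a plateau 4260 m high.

Pratt balance: ρ_ref D = ρ (D + h).
ρ = ρ_ref D/(D + h) = 2650 × 111000 m/(111000 m + 4260 m) = 2550 kg/m³.

2550 kg/m³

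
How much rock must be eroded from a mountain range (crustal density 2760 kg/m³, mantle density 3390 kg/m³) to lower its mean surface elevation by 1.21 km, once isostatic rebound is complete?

6.51 km

Net drop Δ = e − u = e − e ρ_c/ρ_m = e (ρ_m − ρ_c)/ρ_m.
e = Δ ρ_m/(ρ_m − ρ_c) = 1.21 km × 3390/630 = 6.51 km.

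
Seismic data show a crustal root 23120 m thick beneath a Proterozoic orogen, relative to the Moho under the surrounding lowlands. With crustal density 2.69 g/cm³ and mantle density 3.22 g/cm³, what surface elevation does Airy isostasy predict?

4560 m

Equating mass per unit area of the two columns: ρ_c h = (ρ_m − ρ_c) r.
h = r (ρ_m − ρ_c) / ρ_c = 23120 m × (3.22 − 2.69) / 2.69 = 4560 m.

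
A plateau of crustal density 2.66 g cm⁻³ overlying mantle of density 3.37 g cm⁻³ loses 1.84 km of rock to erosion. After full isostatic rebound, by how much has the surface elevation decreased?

Rebound u = e ρ_c/ρ_m = 1.84 km × 2.66/3.37 = 1.452 km.
Net surface drop = e − u = 1.84 km − 1.452 km = e (ρ_m − ρ_c)/ρ_m = 0.388 km.

0.388 km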